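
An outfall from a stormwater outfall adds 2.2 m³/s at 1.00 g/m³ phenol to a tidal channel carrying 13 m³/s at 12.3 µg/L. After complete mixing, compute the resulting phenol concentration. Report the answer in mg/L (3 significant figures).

0.155 mg/L

12.3 µg/L = 0.0123 mg/L.
By mass balance at complete mixing, C = (2.2·1 + 13·0.0123) / (2.2 + 13) = 2.36/15.2 = 0.1553 mg/L.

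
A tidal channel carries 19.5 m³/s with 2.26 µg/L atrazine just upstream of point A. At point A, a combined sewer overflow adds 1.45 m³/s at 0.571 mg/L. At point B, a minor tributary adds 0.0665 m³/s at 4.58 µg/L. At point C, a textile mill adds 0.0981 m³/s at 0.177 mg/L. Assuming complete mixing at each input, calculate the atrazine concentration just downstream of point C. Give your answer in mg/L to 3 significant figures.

2.26 µg/L = 0.00226 mg/L.
After input A: C = (19.5·0.00226 + 1.45·0.571) / 20.95 = 0.04162 mg/L.
4.58 µg/L = 0.00458 mg/L.
After input B: C = (20.95·0.04162 + 0.0665·0.00458) / 21.02 = 0.04151 mg/L.
After input C: C = (21.02·0.04151 + 0.0981·0.177) / 21.11 = 0.04214 mg/L.

0.0421 mg/L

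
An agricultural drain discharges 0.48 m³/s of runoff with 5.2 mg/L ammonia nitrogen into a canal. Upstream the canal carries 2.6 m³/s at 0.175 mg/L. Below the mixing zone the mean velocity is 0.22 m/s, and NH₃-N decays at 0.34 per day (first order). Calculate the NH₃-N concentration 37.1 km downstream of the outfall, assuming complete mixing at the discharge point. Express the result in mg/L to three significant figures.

After complete mixing, C₀ = (0.48·5.2 + 2.6·0.175) / 3.08 = 0.9581 mg/L.
Travel time t = 3.71e+04 m / 0.22 m/s = 1.686e+05 s = 1.952 d.
C = 0.9581·exp(−0.34·1.952) = 0.9581·0.515 = 0.4934 mg/L.

0.493 mg/L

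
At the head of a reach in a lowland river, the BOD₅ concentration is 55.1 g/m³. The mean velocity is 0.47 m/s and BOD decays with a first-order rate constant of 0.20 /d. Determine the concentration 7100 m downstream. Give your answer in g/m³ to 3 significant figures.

53.2 g/m³

Travel time t = 7100 m / 0.47 m/s = 7100/0.47 = 1.511e+04 s = 0.1748 d.
First-order decay: C = 55.1·exp(−0.20·0.1748) = 55.1·0.9656 = 53.21 g/m³.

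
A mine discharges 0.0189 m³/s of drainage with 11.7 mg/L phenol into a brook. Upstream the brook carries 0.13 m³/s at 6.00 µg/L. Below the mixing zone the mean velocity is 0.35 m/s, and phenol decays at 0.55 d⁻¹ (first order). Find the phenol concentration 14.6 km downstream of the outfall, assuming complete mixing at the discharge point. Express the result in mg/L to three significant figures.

6.00 µg/L = 0.006 mg/L.
After complete mixing, C₀ = (0.0189·11.7 + 0.13·0.006) / 0.1489 = 1.49 mg/L.
Travel time t = 1.46e+04 m / 0.35 m/s = 4.171e+04 s = 0.4828 d.
C = 1.49·exp(−0.55·0.4828) = 1.49·0.7668 = 1.143 mg/L.

1.14 mg/L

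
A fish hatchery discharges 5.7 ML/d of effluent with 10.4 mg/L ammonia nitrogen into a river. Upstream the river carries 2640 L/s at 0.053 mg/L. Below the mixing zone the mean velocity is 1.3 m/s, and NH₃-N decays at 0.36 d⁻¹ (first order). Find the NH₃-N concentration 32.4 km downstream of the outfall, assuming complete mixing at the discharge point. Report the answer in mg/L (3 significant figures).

0.275 mg/L

5.7 ML/d = 0.06597 m³/s.
2640 L/s = 2.64 m³/s.
After complete mixing, C₀ = (0.06597·10.4 + 2.64·0.053) / 2.706 = 0.3053 mg/L.
Travel time t = 3.24e+04 m / 1.3 m/s = 2.492e+04 s = 0.2885 d.
C = 0.3053·exp(−0.36·0.2885) = 0.3053·0.9014 = 0.2752 mg/L.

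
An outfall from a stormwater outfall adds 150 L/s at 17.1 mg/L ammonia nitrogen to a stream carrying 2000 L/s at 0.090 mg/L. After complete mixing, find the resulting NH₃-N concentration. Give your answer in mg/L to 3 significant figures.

150 L/s = 0.15 m³/s.
2000 L/s = 2 m³/s.
Conservation of mass across the mixing zone: C = (0.15·17.1 + 2·0.09) / (0.15 + 2) = 2.745/2.15 = 1.277 mg/L.

1.28 mg/L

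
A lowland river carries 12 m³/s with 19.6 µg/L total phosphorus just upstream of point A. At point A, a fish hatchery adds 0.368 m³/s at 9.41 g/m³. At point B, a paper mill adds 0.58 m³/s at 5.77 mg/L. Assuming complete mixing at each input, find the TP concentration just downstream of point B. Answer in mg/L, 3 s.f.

0.544 mg/L

19.6 µg/L = 0.0196 mg/L.
After input A: C = (12·0.0196 + 0.368·9.41) / 12.37 = 0.299 mg/L.
After input B: C = (12.37·0.299 + 0.58·5.77) / 12.95 = 0.5441 mg/L.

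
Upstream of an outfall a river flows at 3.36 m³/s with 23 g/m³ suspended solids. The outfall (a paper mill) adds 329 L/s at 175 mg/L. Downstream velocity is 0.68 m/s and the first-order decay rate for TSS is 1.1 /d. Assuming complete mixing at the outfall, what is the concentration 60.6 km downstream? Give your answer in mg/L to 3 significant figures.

11.8 mg/L

329 L/s = 0.329 m³/s.
After complete mixing, C₀ = (0.329·175 + 3.36·23) / 3.689 = 36.56 mg/L.
Travel time t = 6.06e+04 m / 0.68 m/s = 8.912e+04 s = 1.031 d.
C = 36.56·exp(−1.1·1.031) = 36.56·0.3216 = 11.75 mg/L.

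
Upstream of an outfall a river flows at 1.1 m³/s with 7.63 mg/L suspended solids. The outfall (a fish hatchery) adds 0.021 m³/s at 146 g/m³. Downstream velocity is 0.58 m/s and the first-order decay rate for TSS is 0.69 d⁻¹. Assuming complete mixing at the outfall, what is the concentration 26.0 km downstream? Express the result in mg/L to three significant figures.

After complete mixing, C₀ = (0.021·146 + 1.1·7.63) / 1.121 = 10.22 mg/L.
Travel time t = 2.6e+04 m / 0.58 m/s = 4.483e+04 s = 0.5188 d.
C = 10.22·exp(−0.69·0.5188) = 10.22·0.6991 = 7.146 mg/L.

7.15 mg/L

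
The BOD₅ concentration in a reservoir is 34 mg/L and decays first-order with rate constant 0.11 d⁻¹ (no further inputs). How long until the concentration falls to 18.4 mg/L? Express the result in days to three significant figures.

t = ln(C₀/C)/k = ln(34/18.4)/0.11 = 0.614/0.11 = 5.582 d.

5.58 d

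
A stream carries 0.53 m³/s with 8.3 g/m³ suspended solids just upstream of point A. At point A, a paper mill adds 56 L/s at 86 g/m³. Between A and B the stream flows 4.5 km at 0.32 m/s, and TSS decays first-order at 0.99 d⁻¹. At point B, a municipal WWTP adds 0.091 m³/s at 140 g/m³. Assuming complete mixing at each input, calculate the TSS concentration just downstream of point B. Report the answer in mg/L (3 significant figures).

56 L/s = 0.056 m³/s.
After input A: C = (0.53·8.3 + 0.056·86) / 0.586 = 15.73 mg/L.
Over the 4.5 km reach to input B (t = 1.406e+04 s = 0.1628 d), decay gives C = 15.73·exp(−0.99·0.1628) = 13.39 mg/L.
After input B: C = (0.586·13.39 + 0.091·140) / 0.677 = 30.4 mg/L.

30.4 mg/L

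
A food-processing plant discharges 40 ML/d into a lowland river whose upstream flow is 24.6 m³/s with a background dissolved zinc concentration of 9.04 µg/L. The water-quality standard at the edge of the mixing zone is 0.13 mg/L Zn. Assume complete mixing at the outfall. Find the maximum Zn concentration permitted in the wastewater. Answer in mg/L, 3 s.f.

40 ML/d = 0.463 m³/s.
9.04 µg/L = 0.00904 mg/L.
Mass balance: 0.13·25.06 = 0.463·Cₑ + 24.6·0.00904.
Cₑ = (3.258 − 0.2224) / 0.463 = 6.557 mg/L.

6.56 mg/L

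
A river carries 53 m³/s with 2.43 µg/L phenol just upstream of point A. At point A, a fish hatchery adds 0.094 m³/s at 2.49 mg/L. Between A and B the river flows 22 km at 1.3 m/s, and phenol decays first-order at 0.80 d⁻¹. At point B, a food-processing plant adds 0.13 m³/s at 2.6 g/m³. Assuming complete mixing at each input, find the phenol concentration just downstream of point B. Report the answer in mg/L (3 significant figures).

0.0122 mg/L

2.43 µg/L = 0.00243 mg/L.
After input A: C = (53·0.00243 + 0.094·2.49) / 53.09 = 0.006834 mg/L.
Over the 22 km reach to input B (t = 1.692e+04 s = 0.1959 d), decay gives C = 0.006834·exp(−0.80·0.1959) = 0.005843 mg/L.
After input B: C = (53.09·0.005843 + 0.13·2.6) / 53.22 = 0.01218 mg/L.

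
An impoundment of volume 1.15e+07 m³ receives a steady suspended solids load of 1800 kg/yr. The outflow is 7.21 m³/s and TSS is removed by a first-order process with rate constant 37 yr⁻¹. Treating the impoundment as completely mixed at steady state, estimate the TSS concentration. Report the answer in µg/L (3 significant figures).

Outflow Q = 7.21 m³/s × 3.156e+07 s/yr = 2.275e+08 m³/yr.
Steady-state CSTR mass balance: W = Q·C + k·V·C, so C = W/(Q + kV).
Q + kV = 2.275e+08 + 37·1.15e+07 = 6.53e+08 m³/yr.
C = 1800/6.53e+08 = 2.756e-06 kg/m³ = 0.002756 mg/L = 2.756 µg/L.

2.76 µg/L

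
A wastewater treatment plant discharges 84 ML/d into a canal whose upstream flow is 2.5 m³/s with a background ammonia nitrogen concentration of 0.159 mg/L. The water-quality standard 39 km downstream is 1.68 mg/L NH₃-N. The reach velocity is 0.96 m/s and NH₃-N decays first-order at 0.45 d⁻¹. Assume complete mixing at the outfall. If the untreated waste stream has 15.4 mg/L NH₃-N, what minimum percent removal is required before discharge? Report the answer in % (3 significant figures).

84 ML/d = 0.9722 m³/s.
Travel time to the compliance point: t = 3.9e+04/0.96 = 4.062e+04 s = 0.4702 d; decay factor exp(−0.45·0.4702) = 0.8093.
So the concentration just after mixing may be at most 1.68/0.8093 = 2.076 mg/L.
Mass balance: 2.076·3.472 = 0.9722·Cₑ + 2.5·0.159.
Cₑ = (7.208 − 0.3975) / 0.9722 = 7.005 mg/L.
Required removal = 1 − 7.005/15.4 = 54.51 %.

54.5 %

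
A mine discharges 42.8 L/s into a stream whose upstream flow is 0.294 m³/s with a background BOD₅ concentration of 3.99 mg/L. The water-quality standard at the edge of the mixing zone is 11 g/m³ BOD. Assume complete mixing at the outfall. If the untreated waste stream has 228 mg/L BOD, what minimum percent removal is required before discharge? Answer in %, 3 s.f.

42.8 L/s = 0.0428 m³/s.
Mass balance: 11·0.3368 = 0.0428·Cₑ + 0.294·3.99.
Cₑ = (3.705 − 1.173) / 0.0428 = 59.15 mg/L.
Required removal = 1 − 59.15/228 = 74.06 %.

74.1 %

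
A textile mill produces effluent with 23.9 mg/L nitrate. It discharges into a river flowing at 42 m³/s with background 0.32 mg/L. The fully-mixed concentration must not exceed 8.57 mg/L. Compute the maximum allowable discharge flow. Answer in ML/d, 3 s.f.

Mass balance at complete mixing: C_std·(Q_w + Q_r) = Q_w·C_e + Q_r·C_b.
Rearranging, Q_w = Q_r·(C_std − C_b)/(C_e − C_std) = 42·(8.57 − 0.32) / (23.9 − 8.57) = 22.6 m³/s.
= 1953 ML/d.

1950 ML/d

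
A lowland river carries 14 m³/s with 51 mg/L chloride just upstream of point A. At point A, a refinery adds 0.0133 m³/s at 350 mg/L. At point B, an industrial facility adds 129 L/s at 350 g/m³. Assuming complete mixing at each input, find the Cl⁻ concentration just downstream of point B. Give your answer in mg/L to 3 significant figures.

54.0 mg/L

After input A: C = (14·51 + 0.0133·350) / 14.01 = 51.28 mg/L.
129 L/s = 0.129 m³/s.
After input B: C = (14.01·51.28 + 0.129·350) / 14.14 = 54.01 mg/L.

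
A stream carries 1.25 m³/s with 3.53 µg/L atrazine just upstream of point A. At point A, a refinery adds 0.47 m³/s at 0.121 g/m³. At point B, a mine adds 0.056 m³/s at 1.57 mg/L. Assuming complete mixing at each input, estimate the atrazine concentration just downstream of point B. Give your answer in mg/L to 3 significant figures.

3.53 µg/L = 0.00353 mg/L.
After input A: C = (1.25·0.00353 + 0.47·0.121) / 1.72 = 0.03563 mg/L.
After input B: C = (1.72·0.03563 + 0.056·1.57) / 1.776 = 0.08401 mg/L.

0.0840 mg/L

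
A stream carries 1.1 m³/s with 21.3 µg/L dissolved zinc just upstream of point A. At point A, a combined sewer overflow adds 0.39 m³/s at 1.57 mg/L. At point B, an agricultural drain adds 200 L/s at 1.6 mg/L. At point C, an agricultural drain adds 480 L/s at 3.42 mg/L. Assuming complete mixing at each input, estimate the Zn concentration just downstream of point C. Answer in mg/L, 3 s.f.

21.3 µg/L = 0.0213 mg/L.
After input A: C = (1.1·0.0213 + 0.39·1.57) / 1.49 = 0.4267 mg/L.
200 L/s = 0.2 m³/s.
After input B: C = (1.49·0.4267 + 0.2·1.6) / 1.69 = 0.5655 mg/L.
480 L/s = 0.48 m³/s.
After input C: C = (1.69·0.5655 + 0.48·3.42) / 2.17 = 1.197 mg/L.

1.20 mg/L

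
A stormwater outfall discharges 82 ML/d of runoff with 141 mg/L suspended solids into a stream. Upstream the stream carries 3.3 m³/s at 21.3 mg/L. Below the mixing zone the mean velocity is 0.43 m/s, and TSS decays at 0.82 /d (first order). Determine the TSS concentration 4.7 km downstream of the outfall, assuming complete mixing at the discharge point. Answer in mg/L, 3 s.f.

43.3 mg/L

82 ML/d = 0.9491 m³/s.
After complete mixing, C₀ = (0.9491·141 + 3.3·21.3) / 4.249 = 48.04 mg/L.
Travel time t = 4700 m / 0.43 m/s = 1.093e+04 s = 0.1265 d.
C = 48.04·exp(−0.82·0.1265) = 48.04·0.9015 = 43.3 mg/L.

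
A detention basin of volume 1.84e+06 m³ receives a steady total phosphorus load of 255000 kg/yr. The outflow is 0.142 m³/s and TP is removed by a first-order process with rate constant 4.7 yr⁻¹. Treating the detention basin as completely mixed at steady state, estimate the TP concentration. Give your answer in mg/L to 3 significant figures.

Outflow Q = 0.142 m³/s × 3.156e+07 s/yr = 4.481e+06 m³/yr.
Steady-state CSTR mass balance: W = Q·C + k·V·C, so C = W/(Q + kV).
Q + kV = 4.481e+06 + 4.7·1.84e+06 = 1.313e+07 m³/yr.
C = 255000/1.313e+07 = 0.01942 kg/m³ = 19.42 mg/L.

19.4 mg/L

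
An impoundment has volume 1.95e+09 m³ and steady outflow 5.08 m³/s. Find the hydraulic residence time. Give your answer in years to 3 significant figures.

12.2 yr

Q = 5.08 m³/s × 3.156e+07 s/yr = 1.603e+08 m³/yr.
Hydraulic residence time τ = V/Q = 1.95e+09/1.603e+08 = 12.16 yr.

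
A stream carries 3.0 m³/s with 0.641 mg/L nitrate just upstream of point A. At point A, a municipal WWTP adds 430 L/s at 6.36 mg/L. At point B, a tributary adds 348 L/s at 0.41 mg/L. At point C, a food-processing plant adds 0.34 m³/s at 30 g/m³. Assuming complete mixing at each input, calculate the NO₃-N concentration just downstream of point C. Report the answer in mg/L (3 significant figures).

430 L/s = 0.43 m³/s.
After input A: C = (3·0.641 + 0.43·6.36) / 3.43 = 1.358 mg/L.
348 L/s = 0.348 m³/s.
After input B: C = (3.43·1.358 + 0.348·0.41) / 3.778 = 1.271 mg/L.
After input C: C = (3.778·1.271 + 0.34·30) / 4.118 = 3.643 mg/L.

3.64 mg/L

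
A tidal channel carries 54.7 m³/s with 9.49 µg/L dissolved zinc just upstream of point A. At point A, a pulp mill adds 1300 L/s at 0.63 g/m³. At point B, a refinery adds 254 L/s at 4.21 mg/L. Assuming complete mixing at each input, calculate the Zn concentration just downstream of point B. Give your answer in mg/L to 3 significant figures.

9.49 µg/L = 0.00949 mg/L.
1300 L/s = 1.3 m³/s.
After input A: C = (54.7·0.00949 + 1.3·0.63) / 56 = 0.02389 mg/L.
254 L/s = 0.254 m³/s.
After input B: C = (56·0.02389 + 0.254·4.21) / 56.25 = 0.0428 mg/L.

0.0428 mg/L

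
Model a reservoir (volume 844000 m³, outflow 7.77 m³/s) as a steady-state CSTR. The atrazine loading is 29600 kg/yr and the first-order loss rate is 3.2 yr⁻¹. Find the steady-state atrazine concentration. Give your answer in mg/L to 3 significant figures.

Outflow Q = 7.77 m³/s × 3.156e+07 s/yr = 2.452e+08 m³/yr.
Steady-state CSTR mass balance: W = Q·C + k·V·C, so C = W/(Q + kV).
Q + kV = 2.452e+08 + 3.2·844000 = 2.479e+08 m³/yr.
C = 29600/2.479e+08 = 0.0001194 kg/m³ = 0.1194 mg/L.

0.119 mg/L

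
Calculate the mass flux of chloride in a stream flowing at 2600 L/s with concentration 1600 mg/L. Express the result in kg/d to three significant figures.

2600 L/s = 2.6 m³/s.
Mass flux = Q·C = 2.6 m³/s × 1600 g/m³ = 4160 g/s.
= 4160 g/s × 86.4 = 3.594e+05 kg/d.

359000 kg/d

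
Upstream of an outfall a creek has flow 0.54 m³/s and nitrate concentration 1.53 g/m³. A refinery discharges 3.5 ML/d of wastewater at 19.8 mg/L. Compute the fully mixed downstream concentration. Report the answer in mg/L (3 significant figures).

3.5 ML/d = 0.04051 m³/s.
Flow-weighted mixing gives C = (0.04051·19.8 + 0.54·1.53) / (0.04051 + 0.54) = 1.628/0.5805 = 2.805 mg/L.

2.80 mg/L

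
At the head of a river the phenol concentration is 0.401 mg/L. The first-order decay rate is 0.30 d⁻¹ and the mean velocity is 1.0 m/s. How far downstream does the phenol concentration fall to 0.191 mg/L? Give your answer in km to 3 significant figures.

From C = C₀·e^(−kt), t = ln(C₀/C)/k = ln(0.401/0.191)/0.30 = 0.7417/0.30 = 2.472 d.
Distance = v·t = 1.0 m/s × 2.136e+05 s = 2.136e+05 m = 213.6 km.

214 km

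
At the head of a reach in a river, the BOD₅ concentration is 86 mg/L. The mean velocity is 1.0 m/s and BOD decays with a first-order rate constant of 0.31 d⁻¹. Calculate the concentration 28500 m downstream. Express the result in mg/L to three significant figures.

77.6 mg/L

Travel time t = 28500 m / 1.0 m/s = 2.85e+04/1.0 = 2.85e+04 s = 0.3299 d.
First-order decay: C = 86·exp(−0.31·0.3299) = 86·0.9028 = 77.64 mg/L.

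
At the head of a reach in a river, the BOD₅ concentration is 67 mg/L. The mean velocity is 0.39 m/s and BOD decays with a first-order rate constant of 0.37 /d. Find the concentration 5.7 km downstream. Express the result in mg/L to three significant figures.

62.9 mg/L

Travel time t = 5.7 km / 0.39 m/s = 5700/0.39 = 1.462e+04 s = 0.1692 d.
First-order decay: C = 67·exp(−0.37·0.1692) = 67·0.9393 = 62.94 mg/L.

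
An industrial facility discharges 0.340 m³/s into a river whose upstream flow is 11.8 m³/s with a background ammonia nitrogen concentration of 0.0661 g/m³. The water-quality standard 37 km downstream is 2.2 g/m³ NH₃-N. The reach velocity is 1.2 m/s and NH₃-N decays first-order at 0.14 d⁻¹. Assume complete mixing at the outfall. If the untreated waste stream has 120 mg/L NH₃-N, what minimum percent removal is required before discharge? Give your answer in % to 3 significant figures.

Travel time to the compliance point: t = 3.7e+04/1.2 = 3.083e+04 s = 0.3569 d; decay factor exp(−0.14·0.3569) = 0.9513.
So the concentration just after mixing may be at most 2.2/0.9513 = 2.313 mg/L.
Mass balance: 2.313·12.14 = 0.34·Cₑ + 11.8·0.0661.
Cₑ = (28.08 − 0.78) / 0.34 = 80.28 mg/L.
Required removal = 1 − 80.28/120 = 33.1 %.

33.1 %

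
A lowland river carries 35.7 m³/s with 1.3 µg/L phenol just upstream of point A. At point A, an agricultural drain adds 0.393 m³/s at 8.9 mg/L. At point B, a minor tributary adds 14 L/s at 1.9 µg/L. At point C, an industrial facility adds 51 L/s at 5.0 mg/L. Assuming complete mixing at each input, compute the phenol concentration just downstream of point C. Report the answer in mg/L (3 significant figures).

1.3 µg/L = 0.0013 mg/L.
After input A: C = (35.7·0.0013 + 0.393·8.9) / 36.09 = 0.09819 mg/L.
14 L/s = 0.014 m³/s.
1.9 µg/L = 0.0019 mg/L.
After input B: C = (36.09·0.09819 + 0.014·0.0019) / 36.11 = 0.09816 mg/L.
51 L/s = 0.051 m³/s.
After input C: C = (36.11·0.09816 + 0.051·5) / 36.16 = 0.1051 mg/L.

0.105 mg/L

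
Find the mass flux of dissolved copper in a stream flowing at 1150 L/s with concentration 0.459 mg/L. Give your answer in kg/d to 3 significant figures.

1150 L/s = 1.15 m³/s.
Mass flux = Q·C = 1.15 m³/s × 0.459 g/m³ = 0.5279 g/s.
= 0.5279 g/s × 86.4 = 45.61 kg/d.

45.6 kg/d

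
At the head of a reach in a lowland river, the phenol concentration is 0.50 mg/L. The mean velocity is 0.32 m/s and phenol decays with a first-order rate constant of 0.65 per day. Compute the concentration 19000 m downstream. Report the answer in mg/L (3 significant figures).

Travel time t = 19000 m / 0.32 m/s = 1.9e+04/0.32 = 5.938e+04 s = 0.6872 d.
First-order decay: C = 0.50·exp(−0.65·0.6872) = 0.50·0.6397 = 0.3199 mg/L.

0.320 mg/L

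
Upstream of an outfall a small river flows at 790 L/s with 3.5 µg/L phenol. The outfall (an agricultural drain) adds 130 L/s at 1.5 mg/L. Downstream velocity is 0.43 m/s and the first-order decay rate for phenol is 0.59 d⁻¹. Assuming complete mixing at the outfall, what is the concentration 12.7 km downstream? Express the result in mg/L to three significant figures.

130 L/s = 0.13 m³/s.
790 L/s = 0.79 m³/s.
3.5 µg/L = 0.0035 mg/L.
After complete mixing, C₀ = (0.13·1.5 + 0.79·0.0035) / 0.92 = 0.215 mg/L.
Travel time t = 1.27e+04 m / 0.43 m/s = 2.953e+04 s = 0.3418 d.
C = 0.215·exp(−0.59·0.3418) = 0.215·0.8174 = 0.1757 mg/L.

0.176 mg/L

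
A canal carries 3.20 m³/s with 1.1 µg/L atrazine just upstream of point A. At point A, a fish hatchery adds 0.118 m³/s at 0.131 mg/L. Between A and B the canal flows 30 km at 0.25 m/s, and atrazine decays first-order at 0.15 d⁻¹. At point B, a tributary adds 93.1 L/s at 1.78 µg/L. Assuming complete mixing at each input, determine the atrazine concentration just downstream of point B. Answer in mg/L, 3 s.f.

0.00457 mg/L

1.1 µg/L = 0.0011 mg/L.
After input A: C = (3.2·0.0011 + 0.118·0.131) / 3.318 = 0.00572 mg/L.
Over the 30 km reach to input B (t = 1.2e+05 s = 1.389 d), decay gives C = 0.00572·exp(−0.15·1.389) = 0.004644 mg/L.
93.1 L/s = 0.0931 m³/s.
1.78 µg/L = 0.00178 mg/L.
After input B: C = (3.318·0.004644 + 0.0931·0.00178) / 3.411 = 0.004566 mg/L.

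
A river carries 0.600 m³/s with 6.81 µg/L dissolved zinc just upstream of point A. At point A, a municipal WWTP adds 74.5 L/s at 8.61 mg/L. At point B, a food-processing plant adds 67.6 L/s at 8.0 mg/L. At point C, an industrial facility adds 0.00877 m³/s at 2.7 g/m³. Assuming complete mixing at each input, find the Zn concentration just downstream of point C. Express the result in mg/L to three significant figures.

1.61 mg/L

6.81 µg/L = 0.00681 mg/L.
74.5 L/s = 0.0745 m³/s.
After input A: C = (0.6·0.00681 + 0.0745·8.61) / 0.6745 = 0.9571 mg/L.
67.6 L/s = 0.0676 m³/s.
After input B: C = (0.6745·0.9571 + 0.0676·8) / 0.7421 = 1.599 mg/L.
After input C: C = (0.7421·1.599 + 0.00877·2.7) / 0.7509 = 1.611 mg/L.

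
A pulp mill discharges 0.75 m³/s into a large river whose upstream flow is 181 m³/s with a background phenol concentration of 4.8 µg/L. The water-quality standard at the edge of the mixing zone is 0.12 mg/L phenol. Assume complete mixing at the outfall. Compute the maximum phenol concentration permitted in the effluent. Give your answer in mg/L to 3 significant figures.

27.9 mg/L

4.8 µg/L = 0.0048 mg/L.
Mass balance: 0.12·181.8 = 0.75·Cₑ + 181·0.0048.
Cₑ = (21.81 − 0.8688) / 0.75 = 27.92 mg/L.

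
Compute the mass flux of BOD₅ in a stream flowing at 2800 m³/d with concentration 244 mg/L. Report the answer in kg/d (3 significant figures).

2800 m³/d = 0.03241 m³/s.
Mass flux = Q·C = 0.03241 m³/s × 244 g/m³ = 7.907 g/s.
= 7.907 g/s × 86.4 = 683.2 kg/d.

683 kg/d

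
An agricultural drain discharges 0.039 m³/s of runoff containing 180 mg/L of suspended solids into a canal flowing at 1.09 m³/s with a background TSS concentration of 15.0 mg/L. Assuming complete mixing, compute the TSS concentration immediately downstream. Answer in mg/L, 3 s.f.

By mass balance at complete mixing, C = (0.039·180 + 1.09·15) / (0.039 + 1.09) = 23.37/1.129 = 20.7 mg/L.

20.7 mg/L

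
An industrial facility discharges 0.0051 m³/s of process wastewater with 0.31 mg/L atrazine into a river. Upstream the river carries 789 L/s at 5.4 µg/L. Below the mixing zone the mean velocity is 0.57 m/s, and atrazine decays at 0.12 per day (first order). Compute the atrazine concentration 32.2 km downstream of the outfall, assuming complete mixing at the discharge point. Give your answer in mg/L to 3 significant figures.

789 L/s = 0.789 m³/s.
5.4 µg/L = 0.0054 mg/L.
After complete mixing, C₀ = (0.0051·0.31 + 0.789·0.0054) / 0.7941 = 0.007356 mg/L.
Travel time t = 3.22e+04 m / 0.57 m/s = 5.649e+04 s = 0.6538 d.
C = 0.007356·exp(−0.12·0.6538) = 0.007356·0.9245 = 0.006801 mg/L.

0.00680 mg/L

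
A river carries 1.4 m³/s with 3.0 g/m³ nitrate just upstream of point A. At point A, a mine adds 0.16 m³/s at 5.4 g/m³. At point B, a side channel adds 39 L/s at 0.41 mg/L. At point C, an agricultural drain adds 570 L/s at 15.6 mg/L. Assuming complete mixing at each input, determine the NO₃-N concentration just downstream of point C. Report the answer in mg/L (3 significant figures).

After input A: C = (1.4·3 + 0.16·5.4) / 1.56 = 3.246 mg/L.
39 L/s = 0.039 m³/s.
After input B: C = (1.56·3.246 + 0.039·0.41) / 1.599 = 3.177 mg/L.
570 L/s = 0.57 m³/s.
After input C: C = (1.599·3.177 + 0.57·15.6) / 2.169 = 6.442 mg/L.

6.44 mg/L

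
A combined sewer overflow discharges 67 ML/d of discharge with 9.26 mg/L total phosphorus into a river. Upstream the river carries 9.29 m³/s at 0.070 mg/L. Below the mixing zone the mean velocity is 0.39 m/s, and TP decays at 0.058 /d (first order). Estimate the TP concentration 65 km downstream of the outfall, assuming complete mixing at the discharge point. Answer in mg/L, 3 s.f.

67 ML/d = 0.7755 m³/s.
After complete mixing, C₀ = (0.7755·9.26 + 9.29·0.07) / 10.07 = 0.778 mg/L.
Travel time t = 6.5e+04 m / 0.39 m/s = 1.667e+05 s = 1.929 d.
C = 0.778·exp(−0.058·1.929) = 0.778·0.8941 = 0.6957 mg/L.

0.696 mg/L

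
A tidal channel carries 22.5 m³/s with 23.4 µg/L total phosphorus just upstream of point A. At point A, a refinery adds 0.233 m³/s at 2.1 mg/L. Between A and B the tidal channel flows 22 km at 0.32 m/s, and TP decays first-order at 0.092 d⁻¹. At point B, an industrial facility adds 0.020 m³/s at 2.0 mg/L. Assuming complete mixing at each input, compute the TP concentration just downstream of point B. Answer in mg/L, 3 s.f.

23.4 µg/L = 0.0234 mg/L.
After input A: C = (22.5·0.0234 + 0.233·2.1) / 22.73 = 0.04468 mg/L.
Over the 22 km reach to input B (t = 6.875e+04 s = 0.7957 d), decay gives C = 0.04468·exp(−0.092·0.7957) = 0.04153 mg/L.
After input B: C = (22.73·0.04153 + 0.02·2) / 22.75 = 0.04325 mg/L.

0.0433 mg/L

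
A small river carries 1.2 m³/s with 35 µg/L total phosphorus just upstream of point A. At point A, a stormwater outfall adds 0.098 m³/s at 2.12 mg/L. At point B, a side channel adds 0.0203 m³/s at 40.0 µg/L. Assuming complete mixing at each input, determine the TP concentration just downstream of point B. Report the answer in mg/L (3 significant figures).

35 µg/L = 0.035 mg/L.
After input A: C = (1.2·0.035 + 0.098·2.12) / 1.298 = 0.1924 mg/L.
40.0 µg/L = 0.04 mg/L.
After input B: C = (1.298·0.1924 + 0.0203·0.04) / 1.318 = 0.1901 mg/L.

0.190 mg/L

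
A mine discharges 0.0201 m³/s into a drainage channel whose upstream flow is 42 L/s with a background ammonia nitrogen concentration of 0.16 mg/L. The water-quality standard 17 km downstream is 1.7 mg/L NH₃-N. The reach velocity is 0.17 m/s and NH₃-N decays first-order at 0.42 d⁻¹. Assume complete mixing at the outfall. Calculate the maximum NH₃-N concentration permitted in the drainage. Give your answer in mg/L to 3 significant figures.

8.21 mg/L

42 L/s = 0.042 m³/s.
Travel time to the compliance point: t = 1.7e+04/0.17 = 1e+05 s = 1.157 d; decay factor exp(−0.42·1.157) = 0.615.
So the concentration just after mixing may be at most 1.7/0.615 = 2.764 mg/L.
Mass balance: 2.764·0.0621 = 0.0201·Cₑ + 0.042·0.16.
Cₑ = (0.1717 − 0.00672) / 0.0201 = 8.206 mg/L.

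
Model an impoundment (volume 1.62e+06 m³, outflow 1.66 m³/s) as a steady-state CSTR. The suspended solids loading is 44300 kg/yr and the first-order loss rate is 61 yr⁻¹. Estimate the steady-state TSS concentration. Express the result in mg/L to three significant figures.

0.293 mg/L

Outflow Q = 1.66 m³/s × 3.156e+07 s/yr = 5.239e+07 m³/yr.
Steady-state CSTR mass balance: W = Q·C + k·V·C, so C = W/(Q + kV).
Q + kV = 5.239e+07 + 61·1.62e+06 = 1.512e+08 m³/yr.
C = 44300/1.512e+08 = 0.000293 kg/m³ = 0.293 mg/L.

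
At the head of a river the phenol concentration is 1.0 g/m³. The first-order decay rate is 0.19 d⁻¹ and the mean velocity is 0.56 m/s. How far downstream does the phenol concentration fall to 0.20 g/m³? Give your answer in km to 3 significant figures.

From C = C₀·e^(−kt), t = ln(C₀/C)/k = ln(1.0/0.20)/0.19 = 1.609/0.19 = 8.471 d.
Distance = v·t = 0.56 m/s × 7.319e+05 s = 4.098e+05 m = 409.8 km.

410 km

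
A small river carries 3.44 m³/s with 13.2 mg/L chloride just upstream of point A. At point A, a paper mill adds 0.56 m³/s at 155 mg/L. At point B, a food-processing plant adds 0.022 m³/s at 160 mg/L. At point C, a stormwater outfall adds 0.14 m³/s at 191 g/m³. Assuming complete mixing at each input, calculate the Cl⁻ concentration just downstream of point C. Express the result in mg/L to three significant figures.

After input A: C = (3.44·13.2 + 0.56·155) / 4 = 33.05 mg/L.
After input B: C = (4·33.05 + 0.022·160) / 4.022 = 33.75 mg/L.
After input C: C = (4.022·33.75 + 0.14·191) / 4.162 = 39.04 mg/L.

39.0 mg/L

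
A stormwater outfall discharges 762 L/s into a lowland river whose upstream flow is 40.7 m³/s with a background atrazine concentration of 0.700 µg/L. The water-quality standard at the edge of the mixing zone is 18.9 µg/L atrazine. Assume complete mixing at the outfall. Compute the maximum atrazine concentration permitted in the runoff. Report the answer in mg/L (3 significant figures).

0.991 mg/L

762 L/s = 0.762 m³/s.
0.700 µg/L = 0.0007 mg/L.
18.9 µg/L = 0.0189 mg/L.
Mass balance: 0.0189·41.46 = 0.762·Cₑ + 40.7·0.0007.
Cₑ = (0.7836 − 0.02849) / 0.762 = 0.991 mg/L.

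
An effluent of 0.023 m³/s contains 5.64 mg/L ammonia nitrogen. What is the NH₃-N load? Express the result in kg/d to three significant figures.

Mass flux = Q·C = 0.023 m³/s × 5.64 g/m³ = 0.1297 g/s.
= 0.1297 g/s × 86.4 = 11.21 kg/d.

11.2 kg/d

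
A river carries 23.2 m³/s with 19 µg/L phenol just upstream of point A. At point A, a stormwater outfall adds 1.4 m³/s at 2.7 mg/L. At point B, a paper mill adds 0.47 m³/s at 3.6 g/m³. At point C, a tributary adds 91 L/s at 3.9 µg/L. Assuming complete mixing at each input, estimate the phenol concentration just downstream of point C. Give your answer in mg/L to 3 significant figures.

0.235 mg/L

19 µg/L = 0.019 mg/L.
After input A: C = (23.2·0.019 + 1.4·2.7) / 24.6 = 0.1716 mg/L.
After input B: C = (24.6·0.1716 + 0.47·3.6) / 25.07 = 0.2359 mg/L.
91 L/s = 0.091 m³/s.
3.9 µg/L = 0.0039 mg/L.
After input C: C = (25.07·0.2359 + 0.091·0.0039) / 25.16 = 0.235 mg/L.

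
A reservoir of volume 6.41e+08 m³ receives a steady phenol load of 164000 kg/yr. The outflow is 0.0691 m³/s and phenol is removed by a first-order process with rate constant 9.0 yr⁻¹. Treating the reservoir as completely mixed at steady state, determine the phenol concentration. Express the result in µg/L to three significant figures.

28.4 µg/L

Outflow Q = 0.0691 m³/s × 3.156e+07 s/yr = 2.181e+06 m³/yr.
Steady-state CSTR mass balance: W = Q·C + k·V·C, so C = W/(Q + kV).
Q + kV = 2.181e+06 + 9.0·6.41e+08 = 5.771e+09 m³/yr.
C = 164000/5.771e+09 = 2.842e-05 kg/m³ = 0.02842 mg/L = 28.42 µg/L.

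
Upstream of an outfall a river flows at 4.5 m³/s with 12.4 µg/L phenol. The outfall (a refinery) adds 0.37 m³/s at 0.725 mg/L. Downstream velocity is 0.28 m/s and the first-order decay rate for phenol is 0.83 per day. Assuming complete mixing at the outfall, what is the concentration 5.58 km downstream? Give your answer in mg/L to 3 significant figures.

0.0549 mg/L

12.4 µg/L = 0.0124 mg/L.
After complete mixing, C₀ = (0.37·0.725 + 4.5·0.0124) / 4.87 = 0.06654 mg/L.
Travel time t = 5580 m / 0.28 m/s = 1.993e+04 s = 0.2307 d.
C = 0.06654·exp(−0.83·0.2307) = 0.06654·0.8258 = 0.05495 mg/L.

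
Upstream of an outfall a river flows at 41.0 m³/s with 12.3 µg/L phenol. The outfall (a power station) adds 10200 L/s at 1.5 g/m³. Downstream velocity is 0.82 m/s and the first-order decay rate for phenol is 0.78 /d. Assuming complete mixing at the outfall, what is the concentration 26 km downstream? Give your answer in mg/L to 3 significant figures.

0.232 mg/L

10200 L/s = 10.2 m³/s.
12.3 µg/L = 0.0123 mg/L.
After complete mixing, C₀ = (10.2·1.5 + 41·0.0123) / 51.2 = 0.3087 mg/L.
Travel time t = 2.6e+04 m / 0.82 m/s = 3.171e+04 s = 0.367 d.
C = 0.3087·exp(−0.78·0.367) = 0.3087·0.7511 = 0.2318 mg/L.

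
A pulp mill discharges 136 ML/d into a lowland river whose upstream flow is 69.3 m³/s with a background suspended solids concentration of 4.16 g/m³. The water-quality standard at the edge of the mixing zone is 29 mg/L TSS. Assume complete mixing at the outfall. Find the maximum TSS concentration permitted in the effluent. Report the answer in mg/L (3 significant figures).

1120 mg/L

136 ML/d = 1.574 m³/s.
Mass balance: 29·70.87 = 1.574·Cₑ + 69.3·4.16.
Cₑ = (2055 − 288.3) / 1.574 = 1123 mg/L.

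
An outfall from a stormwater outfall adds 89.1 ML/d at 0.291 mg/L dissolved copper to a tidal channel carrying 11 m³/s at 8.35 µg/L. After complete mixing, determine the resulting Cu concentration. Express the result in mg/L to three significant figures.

89.1 ML/d = 1.031 m³/s.
8.35 µg/L = 0.00835 mg/L.
By mass balance at complete mixing, C = (1.031·0.291 + 11·0.00835) / (1.031 + 11) = 0.3919/12.03 = 0.03258 mg/L.

0.0326 mg/L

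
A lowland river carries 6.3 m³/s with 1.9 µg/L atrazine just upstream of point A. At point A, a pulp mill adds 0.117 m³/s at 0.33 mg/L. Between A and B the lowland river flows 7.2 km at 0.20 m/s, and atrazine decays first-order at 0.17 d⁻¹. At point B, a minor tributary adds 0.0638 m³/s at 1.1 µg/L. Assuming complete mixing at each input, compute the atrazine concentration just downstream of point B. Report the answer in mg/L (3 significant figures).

0.00728 mg/L

1.9 µg/L = 0.0019 mg/L.
After input A: C = (6.3·0.0019 + 0.117·0.33) / 6.417 = 0.007882 mg/L.
Over the 7.2 km reach to input B (t = 3.6e+04 s = 0.4167 d), decay gives C = 0.007882·exp(−0.17·0.4167) = 0.007343 mg/L.
1.1 µg/L = 0.0011 mg/L.
After input B: C = (6.417·0.007343 + 0.0638·0.0011) / 6.481 = 0.007282 mg/L.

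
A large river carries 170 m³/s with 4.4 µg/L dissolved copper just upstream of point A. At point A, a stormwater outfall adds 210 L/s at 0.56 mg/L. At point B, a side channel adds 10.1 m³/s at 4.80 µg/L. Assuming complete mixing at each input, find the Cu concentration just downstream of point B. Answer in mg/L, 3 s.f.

4.4 µg/L = 0.0044 mg/L.
210 L/s = 0.21 m³/s.
After input A: C = (170·0.0044 + 0.21·0.56) / 170.2 = 0.005085 mg/L.
4.80 µg/L = 0.0048 mg/L.
After input B: C = (170.2·0.005085 + 10.1·0.0048) / 180.3 = 0.005069 mg/L.

0.00507 mg/L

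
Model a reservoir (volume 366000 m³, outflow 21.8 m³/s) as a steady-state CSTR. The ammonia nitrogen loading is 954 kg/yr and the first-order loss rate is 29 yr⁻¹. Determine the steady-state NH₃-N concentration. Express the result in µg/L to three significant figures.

1.37 µg/L

Outflow Q = 21.8 m³/s × 3.156e+07 s/yr = 6.88e+08 m³/yr.
Steady-state CSTR mass balance: W = Q·C + k·V·C, so C = W/(Q + kV).
Q + kV = 6.88e+08 + 29·366000 = 6.986e+08 m³/yr.
C = 954/6.986e+08 = 1.366e-06 kg/m³ = 0.001366 mg/L = 1.366 µg/L.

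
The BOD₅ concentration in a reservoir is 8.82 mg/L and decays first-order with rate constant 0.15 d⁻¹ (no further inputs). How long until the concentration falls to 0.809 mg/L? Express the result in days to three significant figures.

t = ln(C₀/C)/k = ln(8.82/0.809)/0.15 = 2.389/0.15 = 15.93 d.

15.9 d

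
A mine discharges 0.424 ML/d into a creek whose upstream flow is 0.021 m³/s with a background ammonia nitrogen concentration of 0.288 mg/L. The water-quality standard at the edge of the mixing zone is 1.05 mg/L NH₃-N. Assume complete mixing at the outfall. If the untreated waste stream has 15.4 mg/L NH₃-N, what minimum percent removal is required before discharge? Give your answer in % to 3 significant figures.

72.0 %

0.424 ML/d = 0.004907 m³/s.
Mass balance: 1.05·0.02591 = 0.004907·Cₑ + 0.021·0.288.
Cₑ = (0.0272 − 0.006048) / 0.004907 = 4.311 mg/L.
Required removal = 1 − 4.311/15.4 = 72.01 %.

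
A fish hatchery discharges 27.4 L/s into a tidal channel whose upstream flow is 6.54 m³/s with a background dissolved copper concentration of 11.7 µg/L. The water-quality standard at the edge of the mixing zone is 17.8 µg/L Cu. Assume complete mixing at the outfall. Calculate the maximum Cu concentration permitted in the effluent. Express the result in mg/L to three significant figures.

27.4 L/s = 0.0274 m³/s.
11.7 µg/L = 0.0117 mg/L.
17.8 µg/L = 0.0178 mg/L.
Mass balance: 0.0178·6.567 = 0.0274·Cₑ + 6.54·0.0117.
Cₑ = (0.1169 − 0.07652) / 0.0274 = 1.474 mg/L.

1.47 mg/L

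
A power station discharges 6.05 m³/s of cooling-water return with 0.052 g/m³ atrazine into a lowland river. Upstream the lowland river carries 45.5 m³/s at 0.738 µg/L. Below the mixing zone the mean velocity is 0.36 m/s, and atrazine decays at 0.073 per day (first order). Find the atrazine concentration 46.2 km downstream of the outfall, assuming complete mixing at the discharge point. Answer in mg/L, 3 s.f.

0.00606 mg/L

0.738 µg/L = 0.000738 mg/L.
After complete mixing, C₀ = (6.05·0.052 + 45.5·0.000738) / 51.55 = 0.006754 mg/L.
Travel time t = 4.62e+04 m / 0.36 m/s = 1.283e+05 s = 1.485 d.
C = 0.006754·exp(−0.073·1.485) = 0.006754·0.8972 = 0.00606 mg/L.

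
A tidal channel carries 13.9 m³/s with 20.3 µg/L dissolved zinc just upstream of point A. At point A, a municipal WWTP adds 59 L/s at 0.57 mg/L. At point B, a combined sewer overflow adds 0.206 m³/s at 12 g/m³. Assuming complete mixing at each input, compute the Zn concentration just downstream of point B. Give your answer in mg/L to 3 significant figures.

0.197 mg/L

20.3 µg/L = 0.0203 mg/L.
59 L/s = 0.059 m³/s.
After input A: C = (13.9·0.0203 + 0.059·0.57) / 13.96 = 0.02262 mg/L.
After input B: C = (13.96·0.02262 + 0.206·12) / 14.16 = 0.1968 mg/L.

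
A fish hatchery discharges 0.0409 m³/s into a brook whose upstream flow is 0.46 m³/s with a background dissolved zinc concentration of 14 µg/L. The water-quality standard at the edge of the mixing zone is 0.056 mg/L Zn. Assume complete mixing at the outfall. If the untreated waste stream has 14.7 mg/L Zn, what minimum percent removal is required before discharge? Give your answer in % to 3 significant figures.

96.4 %

14 µg/L = 0.014 mg/L.
Mass balance: 0.056·0.5009 = 0.0409·Cₑ + 0.46·0.014.
Cₑ = (0.02805 − 0.00644) / 0.0409 = 0.5284 mg/L.
Required removal = 1 − 0.5284/14.7 = 96.41 %.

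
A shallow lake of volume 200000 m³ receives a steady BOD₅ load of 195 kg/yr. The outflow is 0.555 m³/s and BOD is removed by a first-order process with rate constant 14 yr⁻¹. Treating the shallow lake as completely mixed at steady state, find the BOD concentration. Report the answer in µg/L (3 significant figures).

9.60 µg/L

Outflow Q = 0.555 m³/s × 3.156e+07 s/yr = 1.751e+07 m³/yr.
Steady-state CSTR mass balance: W = Q·C + k·V·C, so C = W/(Q + kV).
Q + kV = 1.751e+07 + 14·200000 = 2.031e+07 m³/yr.
C = 195/2.031e+07 = 9.599e-06 kg/m³ = 0.009599 mg/L = 9.599 µg/L.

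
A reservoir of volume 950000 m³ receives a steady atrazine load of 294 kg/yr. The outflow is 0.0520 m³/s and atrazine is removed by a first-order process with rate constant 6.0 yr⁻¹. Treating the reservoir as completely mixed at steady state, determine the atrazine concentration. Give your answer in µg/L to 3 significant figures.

Outflow Q = 0.0520 m³/s × 3.156e+07 s/yr = 1.641e+06 m³/yr.
Steady-state CSTR mass balance: W = Q·C + k·V·C, so C = W/(Q + kV).
Q + kV = 1.641e+06 + 6.0·950000 = 7.341e+06 m³/yr.
C = 294/7.341e+06 = 4.005e-05 kg/m³ = 0.04005 mg/L = 40.05 µg/L.

40.0 µg/L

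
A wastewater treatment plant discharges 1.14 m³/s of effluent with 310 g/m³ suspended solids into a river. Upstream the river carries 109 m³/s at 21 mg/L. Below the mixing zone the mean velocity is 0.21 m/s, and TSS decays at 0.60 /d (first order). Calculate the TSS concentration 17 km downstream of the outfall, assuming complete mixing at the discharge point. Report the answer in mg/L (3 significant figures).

13.7 mg/L

After complete mixing, C₀ = (1.14·310 + 109·21) / 110.1 = 23.99 mg/L.
Travel time t = 1.7e+04 m / 0.21 m/s = 8.095e+04 s = 0.9369 d.
C = 23.99·exp(−0.60·0.9369) = 23.99·0.57 = 13.67 mg/L.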